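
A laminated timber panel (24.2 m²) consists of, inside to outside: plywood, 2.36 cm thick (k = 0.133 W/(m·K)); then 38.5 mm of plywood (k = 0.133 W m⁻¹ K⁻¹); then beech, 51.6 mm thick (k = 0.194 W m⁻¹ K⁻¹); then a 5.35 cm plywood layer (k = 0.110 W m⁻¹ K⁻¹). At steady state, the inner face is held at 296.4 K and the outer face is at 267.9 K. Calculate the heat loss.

Series thermal resistances, inner to outer:
  R_plywood = L/(kA) = 0.0236/(0.133·24.2) = 0.007332 K/W
  R_plywood = L/(kA) = 0.0385/(0.133·24.2) = 0.01196 K/W
  R_beech = L/(kA) = 0.0516/(0.194·24.2) = 0.01099 K/W
  R_plywood = L/(kA) = 0.0535/(0.110·24.2) = 0.02010 K/W
ΣR = 0.007332 + 0.01196 + 0.01099 + 0.02010 = 0.05038 K/W
Q = ΔT/ΣR = (296.4 K − 267.9 K)/0.05038 = 566 W

Q = 566 W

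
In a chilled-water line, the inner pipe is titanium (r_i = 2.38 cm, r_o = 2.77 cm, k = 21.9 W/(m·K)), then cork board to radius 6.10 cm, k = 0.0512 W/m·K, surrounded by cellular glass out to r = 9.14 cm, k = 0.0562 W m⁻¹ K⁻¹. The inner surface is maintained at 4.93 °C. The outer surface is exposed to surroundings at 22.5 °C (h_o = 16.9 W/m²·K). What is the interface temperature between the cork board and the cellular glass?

T = 16.6 °C

Resistance network (inner→outer):
  R'_titanium = ln(0.0277/0.0238)/(2πk) = 0.1517/(2π·21.9) = 0.001103 m·K/W
  R'_cork board = ln(0.0610/0.0277)/(2πk) = 0.7894/(2π·0.0512) = 2.454 m·K/W
  R'_cellular glass = ln(0.0914/0.0610)/(2πk) = 0.4044/(2π·0.0562) = 1.145 m·K/W
  R'_conv,out = 1/(2πr h) = 1/(2π·0.0914·16.9) = 0.1030 m·K/W
ΣR = 0.001103 + 2.454 + 1.145 + 0.1030 = 3.703 m·K/W
Q' = ΔT/ΣR = (4.93 °C − 22.5 °C)/3.703 = -4.745 W/m
From the inner boundary to the cork board/cellular glass interface, ΣR_partial = 2.455 m·K/W.
T_interface = T_in − Q'·ΣR_partial = 4.93 °C − (-4.745)(2.455) = 16.6 °C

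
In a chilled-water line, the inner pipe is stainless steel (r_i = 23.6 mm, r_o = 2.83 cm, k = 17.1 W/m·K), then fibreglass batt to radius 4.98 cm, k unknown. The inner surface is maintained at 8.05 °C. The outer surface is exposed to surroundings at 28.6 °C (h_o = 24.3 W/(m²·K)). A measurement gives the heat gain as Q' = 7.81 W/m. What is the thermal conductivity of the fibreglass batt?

k = 0.0360 W/m·K

ΣR = ΔT/Q' = |8.05 − 28.6|/7.81 = 2.631 m·K/W
Known resistances:
  R'_stainless steel = ln(0.0283/0.0236)/(2πk) = 0.1816/(2π·17.1) = 0.001690 m·K/W
  R'_conv,out = 1/(2πr h) = 1/(2π·0.0498·24.3) = 0.1315 m·K/W
R_fibreglass batt = ΣR − ΣR_known = 2.631 − 0.1332 = 2.498 m·K/W
ln(r₂/r₁)/(2πk) = 2.498 ⇒ k = 0.5652/(2π·2.498) = 0.0360 W/m·K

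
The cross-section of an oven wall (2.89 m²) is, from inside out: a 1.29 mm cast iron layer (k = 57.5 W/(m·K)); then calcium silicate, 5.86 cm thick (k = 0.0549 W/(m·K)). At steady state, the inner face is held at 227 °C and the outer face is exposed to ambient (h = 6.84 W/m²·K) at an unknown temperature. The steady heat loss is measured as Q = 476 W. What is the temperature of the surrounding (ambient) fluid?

T_out = 27.1 °C

Sum the resistances:
  R_cast iron = L/(kA) = 0.00129/(57.5·2.89) = 7.763×10^-6 K/W
  R_calcium silicate = L/(kA) = 0.0586/(0.0549·2.89) = 0.3693 K/W
  R_conv,out = 1/(hA) = 1/(6.84·2.89) = 0.05059 K/W
ΣR = 0.4199 K/W
ΔT = Q·ΣR = 476 × 0.4199 = 199.9 K
Heat flows outward, so T_out = T_in − ΔT = 227 − 199.9 = 27.1 °C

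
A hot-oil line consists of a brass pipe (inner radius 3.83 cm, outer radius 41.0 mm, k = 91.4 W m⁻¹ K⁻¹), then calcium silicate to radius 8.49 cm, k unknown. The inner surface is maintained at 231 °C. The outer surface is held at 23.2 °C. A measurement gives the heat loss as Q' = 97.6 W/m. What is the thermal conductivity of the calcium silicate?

ΣR = ΔT/Q' = |231 − 23.2|/97.6 = 2.129 m·K/W
Known resistances:
  R'_brass = ln(0.0410/0.0383)/(2πk) = 0.06812/(2π·91.4) = 1.186×10^-4 m·K/W
R_calcium silicate = ΣR − ΣR_known = 2.129 − 1.186×10^-4 = 2.129 m·K/W
ln(r₂/r₁)/(2πk) = 2.129 ⇒ k = 0.7279/(2π·2.129) = 0.0544 W/m·K

k = 0.0544 W/m·K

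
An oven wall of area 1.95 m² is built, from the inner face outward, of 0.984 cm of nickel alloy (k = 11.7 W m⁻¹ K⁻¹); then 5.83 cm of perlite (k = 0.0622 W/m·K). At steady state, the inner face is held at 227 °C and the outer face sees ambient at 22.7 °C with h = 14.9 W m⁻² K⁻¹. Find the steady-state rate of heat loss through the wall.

Treat each layer as a resistance in series:
  R_nickel alloy = L/(kA) = 0.00984/(11.7·1.95) = 4.313×10^-4 K/W
  R_perlite = L/(kA) = 0.0583/(0.0622·1.95) = 0.4807 K/W
  R_conv,out = 1/(hA) = 1/(14.9·1.95) = 0.03442 K/W
ΣR = 4.313×10^-4 + 0.4807 + 0.03442 = 0.5156 K/W
Q = ΔT/ΣR = (227 °C − 22.7 °C)/0.5156 = 396 W

Q = 396 W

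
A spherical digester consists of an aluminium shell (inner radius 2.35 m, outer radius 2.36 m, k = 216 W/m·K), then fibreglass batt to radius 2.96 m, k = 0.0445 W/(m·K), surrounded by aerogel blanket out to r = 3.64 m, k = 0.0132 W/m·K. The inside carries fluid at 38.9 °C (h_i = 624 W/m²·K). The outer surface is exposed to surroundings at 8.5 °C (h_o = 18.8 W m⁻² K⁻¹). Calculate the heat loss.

Q = 56.9 W

Series thermal resistances, inner to outer:
  R_conv,in = 1/(4πr²h) = 1/(4π·2.35²·624) = 2.309×10^-5 K/W
  R_aluminium = (1/2.35 − 1/2.36)/(4πk) = 0.001803/(4π·216) = 6.643×10^-7 K/W
  R_fibreglass batt = (1/2.36 − 1/2.96)/(4πk) = 0.08589/(4π·0.0445) = 0.1536 K/W
  R_aerogel blanket = (1/2.96 − 1/3.64)/(4πk) = 0.06311/(4π·0.0132) = 0.3805 K/W
  R_conv,out = 1/(4πr²h) = 1/(4π·3.64²·18.8) = 3.195×10^-4 K/W
ΣR = 2.309×10^-5 + 6.643×10^-7 + 0.1536 + 0.3805 + 3.195×10^-4 = 0.5344 K/W
Q = ΔT/ΣR = (38.9 °C − 8.5 °C)/0.5344 = 56.9 W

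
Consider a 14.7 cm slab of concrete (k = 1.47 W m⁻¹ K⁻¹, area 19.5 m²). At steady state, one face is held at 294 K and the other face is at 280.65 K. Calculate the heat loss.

Q = kA·ΔT/L = 1.47 × 19.5 × |294 K − 280.65 K| / 0.147 = 2600 W

Q = 2600 W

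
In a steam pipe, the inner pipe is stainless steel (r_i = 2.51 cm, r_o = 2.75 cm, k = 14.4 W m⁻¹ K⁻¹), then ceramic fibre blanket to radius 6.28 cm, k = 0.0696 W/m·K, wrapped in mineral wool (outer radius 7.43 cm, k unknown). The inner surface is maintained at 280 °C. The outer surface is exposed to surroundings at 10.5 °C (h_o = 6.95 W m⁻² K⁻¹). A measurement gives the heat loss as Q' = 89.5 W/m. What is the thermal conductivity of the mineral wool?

k = 0.0329 W/m·K

ΣR = ΔT/Q' = |280 − 10.5|/89.5 = 3.011 m·K/W
Known resistances:
  R'_stainless steel = ln(0.0275/0.0251)/(2πk) = 0.09132/(2π·14.4) = 0.001009 m·K/W
  R'_ceramic fibre blanket = ln(0.0628/0.0275)/(2πk) = 0.8258/(2π·0.0696) = 1.888 m·K/W
  R'_conv,out = 1/(2πr h) = 1/(2π·0.0743·6.95) = 0.3082 m·K/W
R_mineral wool = ΣR − ΣR_known = 3.011 − 2.197 = 0.8140 m·K/W
ln(r₂/r₁)/(2πk) = 0.8140 ⇒ k = 0.1682/(2π·0.8140) = 0.0329 W/m·K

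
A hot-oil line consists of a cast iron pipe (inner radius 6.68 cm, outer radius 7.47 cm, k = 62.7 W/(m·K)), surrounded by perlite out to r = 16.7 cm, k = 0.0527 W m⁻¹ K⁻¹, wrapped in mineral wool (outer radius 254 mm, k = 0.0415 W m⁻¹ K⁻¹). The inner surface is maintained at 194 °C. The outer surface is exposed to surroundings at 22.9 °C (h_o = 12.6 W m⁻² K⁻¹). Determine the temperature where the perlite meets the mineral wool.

T = 92.3 °C

Resistance network (inner→outer):
  R'_cast iron = ln(0.0747/0.0668)/(2πk) = 0.1118/(2π·62.7) = 2.837×10^-4 m·K/W
  R'_perlite = ln(0.167/0.0747)/(2πk) = 0.8045/(2π·0.0527) = 2.430 m·K/W
  R'_mineral wool = ln(0.254/0.167)/(2πk) = 0.4193/(2π·0.0415) = 1.608 m·K/W
  R'_conv,out = 1/(2πr h) = 1/(2π·0.254·12.6) = 0.04973 m·K/W
ΣR = 2.837×10^-4 + 2.430 + 1.608 + 0.04973 = 4.088 m·K/W
Q' = ΔT/ΣR = (194 °C − 22.9 °C)/4.088 = 41.85 W/m
From the inner boundary to the perlite/mineral wool interface, ΣR_partial = 2.430 m·K/W.
T_interface = T_in − Q'·ΣR_partial = 194 °C − (41.85)(2.430) = 92.3 °C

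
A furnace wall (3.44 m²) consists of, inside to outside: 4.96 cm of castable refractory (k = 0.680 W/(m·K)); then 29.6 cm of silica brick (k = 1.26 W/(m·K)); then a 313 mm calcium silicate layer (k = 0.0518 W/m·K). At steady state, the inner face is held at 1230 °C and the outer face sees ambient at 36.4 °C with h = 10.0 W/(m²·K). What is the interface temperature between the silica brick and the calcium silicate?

Treat each layer as a resistance in series:
  R_castable refractory = L/(kA) = 0.0496/(0.680·3.44) = 0.02120 K/W
  R_silica brick = L/(kA) = 0.296/(1.26·3.44) = 0.06829 K/W
  R_calcium silicate = L/(kA) = 0.313/(0.0518·3.44) = 1.757 K/W
  R_conv,out = 1/(hA) = 1/(10.0·3.44) = 0.02907 K/W
ΣR = 0.02120 + 0.06829 + 1.757 + 0.02907 = 1.876 K/W
Q = ΔT/ΣR = (1230 °C − 36.4 °C)/1.876 = 636.2 W
From the inner boundary to the silica brick/calcium silicate interface, ΣR_partial = 0.08949 K/W.
T_interface = T_in − Q·ΣR_partial = 1230 °C − (636.2)(0.08949) = 1173 °C

T = 1173 °C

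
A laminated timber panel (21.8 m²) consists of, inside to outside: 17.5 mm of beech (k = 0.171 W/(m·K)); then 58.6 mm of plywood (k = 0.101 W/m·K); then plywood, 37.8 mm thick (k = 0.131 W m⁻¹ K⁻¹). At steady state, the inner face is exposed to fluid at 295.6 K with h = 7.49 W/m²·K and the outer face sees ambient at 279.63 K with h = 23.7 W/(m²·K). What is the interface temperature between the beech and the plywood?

Series thermal resistances, inner to outer:
  R_conv,in = 1/(hA) = 1/(7.49·21.8) = 0.006124 K/W
  R_beech = L/(kA) = 0.0175/(0.171·21.8) = 0.004694 K/W
  R_plywood = L/(kA) = 0.0586/(0.101·21.8) = 0.02661 K/W
  R_plywood = L/(kA) = 0.0378/(0.131·21.8) = 0.01324 K/W
  R_conv,out = 1/(hA) = 1/(23.7·21.8) = 0.001936 K/W
ΣR = 0.006124 + 0.004694 + 0.02661 + 0.01324 + 0.001936 = 0.05260 K/W
Q = ΔT/ΣR = (295.6 K − 279.63 K)/0.05260 = 303.6 W
From the inner boundary to the beech/plywood interface, ΣR_partial = 0.01082 K/W.
T_interface = T_in − Q·ΣR_partial = 295.6 K − (303.6)(0.01082) = 292.3 K

T = 292.3 K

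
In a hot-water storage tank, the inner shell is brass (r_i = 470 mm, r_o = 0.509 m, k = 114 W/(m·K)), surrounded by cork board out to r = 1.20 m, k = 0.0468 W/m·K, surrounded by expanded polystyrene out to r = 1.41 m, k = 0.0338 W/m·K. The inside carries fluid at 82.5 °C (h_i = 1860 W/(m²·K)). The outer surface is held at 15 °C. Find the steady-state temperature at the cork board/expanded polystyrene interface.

T = 23.9 °C

Treat each layer as a resistance in series:
  R_conv,in = 1/(4πr²h) = 1/(4π·0.470²·1860) = 1.937×10^-4 K/W
  R_brass = (1/0.470 − 1/0.509)/(4πk) = 0.1630/(4π·114) = 1.138×10^-4 K/W
  R_cork board = (1/0.509 − 1/1.20)/(4πk) = 1.131/(4π·0.0468) = 1.924 K/W
  R_expanded polystyrene = (1/1.20 − 1/1.41)/(4πk) = 0.1241/(4π·0.0338) = 0.2922 K/W
ΣR = 1.937×10^-4 + 1.138×10^-4 + 1.924 + 0.2922 = 2.217 K/W
Q = ΔT/ΣR = (82.5 °C − 15 °C)/2.217 = 30.45 W
From the inner boundary to the cork board/expanded polystyrene interface, ΣR_partial = 1.924 K/W.
T_interface = T_in − Q·ΣR_partial = 82.5 °C − (30.45)(1.924) = 23.9 °C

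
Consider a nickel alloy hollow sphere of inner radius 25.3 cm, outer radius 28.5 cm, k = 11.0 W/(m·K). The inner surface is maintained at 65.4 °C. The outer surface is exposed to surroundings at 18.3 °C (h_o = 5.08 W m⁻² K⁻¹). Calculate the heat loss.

Q = 240 W

Series thermal resistances, inner to outer:
  R_nickel alloy = (1/0.253 − 1/0.285)/(4πk) = 0.4438/(4π·11.0) = 0.003211 K/W
  R_conv,out = 1/(4πr²h) = 1/(4π·0.285²·5.08) = 0.1929 K/W
ΣR = 0.003211 + 0.1929 = 0.1961 K/W
Q = ΔT/ΣR = (65.4 °C − 18.3 °C)/0.1961 = 240 W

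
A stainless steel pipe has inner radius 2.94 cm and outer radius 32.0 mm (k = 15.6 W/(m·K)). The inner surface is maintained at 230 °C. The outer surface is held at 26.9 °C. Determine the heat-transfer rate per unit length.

Q' = 2πk·ΔT/ln(r₂/r₁) = 2π × 15.6 × 203.1 / ln(0.0320/0.0294) = 2.35×10^5 W/m

Q' = 235 kW/m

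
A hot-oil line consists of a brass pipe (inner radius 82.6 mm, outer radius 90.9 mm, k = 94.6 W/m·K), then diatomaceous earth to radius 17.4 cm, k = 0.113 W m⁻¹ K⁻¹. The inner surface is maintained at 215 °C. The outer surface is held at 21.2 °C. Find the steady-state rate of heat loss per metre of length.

Q' = 212 W/m

Resistance network (inner→outer):
  R'_brass = ln(0.0909/0.0826)/(2πk) = 0.09575/(2π·94.6) = 1.611×10^-4 m·K/W
  R'_diatomaceous earth = ln(0.174/0.0909)/(2πk) = 0.6493/(2π·0.113) = 0.9145 m·K/W
ΣR = 1.611×10^-4 + 0.9145 = 0.9147 m·K/W
Q' = ΔT/ΣR = (215 °C − 21.2 °C)/0.9147 = 212 W/m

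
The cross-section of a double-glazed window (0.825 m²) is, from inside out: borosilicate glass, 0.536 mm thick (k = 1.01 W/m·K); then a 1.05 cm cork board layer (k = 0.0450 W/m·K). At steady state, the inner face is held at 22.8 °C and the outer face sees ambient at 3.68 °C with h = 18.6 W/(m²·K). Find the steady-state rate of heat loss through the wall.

Series thermal resistances, inner to outer:
  R_borosilicate glass = L/(kA) = 5.36×10^-4/(1.01·0.825) = 6.433×10^-4 K/W
  R_cork board = L/(kA) = 0.0105/(0.0450·0.825) = 0.2828 K/W
  R_conv,out = 1/(hA) = 1/(18.6·0.825) = 0.06517 K/W
ΣR = 6.433×10^-4 + 0.2828 + 0.06517 = 0.3486 K/W
Q = ΔT/ΣR = (22.8 °C − 3.68 °C)/0.3486 = 54.8 W

Q = 54.8 W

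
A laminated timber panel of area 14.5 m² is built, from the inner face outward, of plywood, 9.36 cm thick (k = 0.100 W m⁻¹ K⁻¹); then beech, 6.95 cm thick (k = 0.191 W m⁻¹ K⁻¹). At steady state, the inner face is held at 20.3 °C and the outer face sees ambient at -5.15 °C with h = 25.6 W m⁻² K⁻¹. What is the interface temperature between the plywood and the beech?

T = 2.51 °C

Treat each layer as a resistance in series:
  R_plywood = L/(kA) = 0.0936/(0.100·14.5) = 0.06455 K/W
  R_beech = L/(kA) = 0.0695/(0.191·14.5) = 0.02509 K/W
  R_conv,out = 1/(hA) = 1/(25.6·14.5) = 0.002694 K/W
ΣR = 0.06455 + 0.02509 + 0.002694 = 0.09233 K/W
Q = ΔT/ΣR = (20.3 °C − -5.15 °C)/0.09233 = 275.6 W
From the inner boundary to the plywood/beech interface, ΣR_partial = 0.06455 K/W.
T_interface = T_in − Q·ΣR_partial = 20.3 °C − (275.6)(0.06455) = 2.51 °C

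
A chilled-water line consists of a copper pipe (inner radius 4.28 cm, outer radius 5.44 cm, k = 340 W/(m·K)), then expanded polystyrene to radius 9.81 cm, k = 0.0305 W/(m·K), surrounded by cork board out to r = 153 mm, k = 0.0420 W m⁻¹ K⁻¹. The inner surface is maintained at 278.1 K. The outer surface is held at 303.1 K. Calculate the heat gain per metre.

Series thermal resistances, inner to outer:
  R'_copper = ln(0.0544/0.0428)/(2πk) = 0.2398/(2π·340) = 1.123×10^-4 m·K/W
  R'_expanded polystyrene = ln(0.0981/0.0544)/(2πk) = 0.5896/(2π·0.0305) = 3.077 m·K/W
  R'_cork board = ln(0.153/0.0981)/(2πk) = 0.4445/(2π·0.0420) = 1.684 m·K/W
ΣR = 1.123×10^-4 + 3.077 + 1.684 = 4.761 m·K/W
Q' = ΔT/ΣR = (278.1 K − 303.1 K)/4.761 = -5.25 W/m
(Negative Q' ⇒ heat flows inward; heat gain = 5.25 W/m.)

Q' = 5.25 W/m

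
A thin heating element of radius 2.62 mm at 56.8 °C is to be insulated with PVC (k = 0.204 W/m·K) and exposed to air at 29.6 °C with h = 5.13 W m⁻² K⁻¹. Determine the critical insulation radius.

For a cylinder, r_cr = k_ins/h = 0.204/5.13 = 0.0398 m = 3.98 cm

r_cr = 3.98 cm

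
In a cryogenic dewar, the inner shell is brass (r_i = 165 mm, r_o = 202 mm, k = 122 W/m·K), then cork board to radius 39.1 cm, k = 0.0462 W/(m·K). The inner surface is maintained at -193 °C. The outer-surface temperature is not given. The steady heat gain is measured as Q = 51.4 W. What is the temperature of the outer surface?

Series resistances:
  R_brass = (1/0.165 − 1/0.202)/(4πk) = 1.110/(4π·122) = 7.241×10^-4 K/W
  R_cork board = (1/0.202 − 1/0.391)/(4πk) = 2.393/(4π·0.0462) = 4.122 K/W
ΣR = 4.122 K/W
ΔT = Q·ΣR = 51.4 × 4.122 = 211.9 K
Heat flows inward, so T_out = T_in + ΔT = -193 + 211.9 = 18.9 °C

T_out = 18.9 °C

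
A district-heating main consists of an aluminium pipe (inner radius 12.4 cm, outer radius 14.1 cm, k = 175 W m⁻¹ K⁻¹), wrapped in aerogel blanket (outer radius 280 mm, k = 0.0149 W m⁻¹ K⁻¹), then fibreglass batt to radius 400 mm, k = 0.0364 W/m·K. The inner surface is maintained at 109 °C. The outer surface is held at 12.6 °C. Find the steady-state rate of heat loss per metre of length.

Q' = 10.8 W/m

Resistance network (inner→outer):
  R'_aluminium = ln(0.141/0.124)/(2πk) = 0.1285/(2π·175) = 1.168×10^-4 m·K/W
  R'_aerogel blanket = ln(0.280/0.141)/(2πk) = 0.6860/(2π·0.0149) = 7.328 m·K/W
  R'_fibreglass batt = ln(0.400/0.280)/(2πk) = 0.3567/(2π·0.0364) = 1.560 m·K/W
ΣR = 1.168×10^-4 + 7.328 + 1.560 = 8.888 m·K/W
Q' = ΔT/ΣR = (109 °C − 12.6 °C)/8.888 = 10.8 W/m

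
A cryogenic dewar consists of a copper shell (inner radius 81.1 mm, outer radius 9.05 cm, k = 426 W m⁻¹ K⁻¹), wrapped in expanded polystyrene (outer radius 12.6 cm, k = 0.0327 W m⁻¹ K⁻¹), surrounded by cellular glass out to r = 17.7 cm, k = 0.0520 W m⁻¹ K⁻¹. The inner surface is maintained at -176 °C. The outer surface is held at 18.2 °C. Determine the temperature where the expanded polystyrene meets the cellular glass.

T = -43.2 °C

Series thermal resistances, inner to outer:
  R_copper = (1/0.0811 − 1/0.0905)/(4πk) = 1.281/(4π·426) = 2.392×10^-4 K/W
  R_expanded polystyrene = (1/0.0905 − 1/0.126)/(4πk) = 3.113/(4π·0.0327) = 7.576 K/W
  R_cellular glass = (1/0.126 − 1/0.177)/(4πk) = 2.287/(4π·0.0520) = 3.500 K/W
ΣR = 2.392×10^-4 + 7.576 + 3.500 = 11.08 K/W
Q = ΔT/ΣR = (-176 °C − 18.2 °C)/11.08 = -17.53 W
From the inner boundary to the expanded polystyrene/cellular glass interface, ΣR_partial = 7.576 K/W.
T_interface = T_in − Q·ΣR_partial = -176 °C − (-17.53)(7.576) = -43.2 °C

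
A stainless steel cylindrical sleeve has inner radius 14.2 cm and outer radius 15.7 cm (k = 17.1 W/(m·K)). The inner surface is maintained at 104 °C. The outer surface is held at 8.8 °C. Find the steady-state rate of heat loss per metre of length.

Q' = 1.02×10^5 W/m

Q' = 2πk·ΔT/ln(r₂/r₁) = 2π × 17.1 × 95.2 / ln(0.157/0.142) = 1.02×10^5 W/m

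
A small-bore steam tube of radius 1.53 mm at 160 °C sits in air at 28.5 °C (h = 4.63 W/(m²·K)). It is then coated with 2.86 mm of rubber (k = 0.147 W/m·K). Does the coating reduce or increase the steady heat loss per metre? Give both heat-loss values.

Critical radius for a cylinder: r_cr = k/h = 0.0317 m = 3.17 cm.
Outer radius after coating: r₂ = 0.00153 + 0.00286 = 0.00439 m.
Since r₁ < r_cr and r₂ ≤ r_cr, the coating moves toward the maximum at r_cr — heat loss rises.
Bare: R = 1/(2πr₁h) = 22.47 m·K/W; Q = 131.5/22.47 = 5.85 W/m.
Coated: R = R_cond + R_conv = 8.971 m·K/W; Q = 131.5/8.971 = 14.7 W/m.

increases: 5.85 → 14.7 W/m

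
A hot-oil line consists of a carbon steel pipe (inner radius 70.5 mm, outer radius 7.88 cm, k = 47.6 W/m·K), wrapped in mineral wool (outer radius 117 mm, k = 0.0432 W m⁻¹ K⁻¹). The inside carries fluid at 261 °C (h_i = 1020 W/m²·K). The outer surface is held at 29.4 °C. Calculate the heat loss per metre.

Treat each layer as a resistance in series:
  R'_conv,in = 1/(2πr h) = 1/(2π·0.0705·1020) = 0.002213 m·K/W
  R'_carbon steel = ln(0.0788/0.0705)/(2πk) = 0.1113/(2π·47.6) = 3.721×10^-4 m·K/W
  R'_mineral wool = ln(0.117/0.0788)/(2πk) = 0.3953/(2π·0.0432) = 1.456 m·K/W
ΣR = 0.002213 + 3.721×10^-4 + 1.456 = 1.459 m·K/W
Q' = ΔT/ΣR = (261 °C − 29.4 °C)/1.459 = 159 W/m

Q' = 159 W/m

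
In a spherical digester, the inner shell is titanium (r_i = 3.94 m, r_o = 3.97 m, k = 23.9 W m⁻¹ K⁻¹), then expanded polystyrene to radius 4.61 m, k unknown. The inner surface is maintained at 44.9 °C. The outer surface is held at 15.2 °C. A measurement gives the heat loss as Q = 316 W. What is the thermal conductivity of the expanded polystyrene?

k = 0.0296 W/m·K

ΣR = ΔT/Q = |44.9 − 15.2|/316 = 0.09399 K/W
Known resistances:
  R_titanium = (1/3.94 − 1/3.97)/(4πk) = 0.001918/(4π·23.9) = 6.386×10^-6 K/W
R_expanded polystyrene = ΣR − ΣR_known = 0.09399 − 6.386×10^-6 = 0.09398 K/W
(1/r₁−1/r₂)/(4πk) = 0.09398 ⇒ k = 0.03497/(4π·0.09398) = 0.0296 W/m·K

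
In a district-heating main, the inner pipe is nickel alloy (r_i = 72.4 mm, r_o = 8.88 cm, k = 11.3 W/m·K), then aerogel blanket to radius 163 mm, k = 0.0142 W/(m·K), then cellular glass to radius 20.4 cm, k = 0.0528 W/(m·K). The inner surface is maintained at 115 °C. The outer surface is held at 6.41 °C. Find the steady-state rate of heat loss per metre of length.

Q' = 14.5 W/m

Treat each layer as a resistance in series:
  R'_nickel alloy = ln(0.0888/0.0724)/(2πk) = 0.2042/(2π·11.3) = 0.002876 m·K/W
  R'_aerogel blanket = ln(0.163/0.0888)/(2πk) = 0.6074/(2π·0.0142) = 6.807 m·K/W
  R'_cellular glass = ln(0.204/0.163)/(2πk) = 0.2244/(2π·0.0528) = 0.6763 m·K/W
ΣR = 0.002876 + 6.807 + 0.6763 = 7.486 m·K/W
Q' = ΔT/ΣR = (115 °C − 6.41 °C)/7.486 = 14.5 W/m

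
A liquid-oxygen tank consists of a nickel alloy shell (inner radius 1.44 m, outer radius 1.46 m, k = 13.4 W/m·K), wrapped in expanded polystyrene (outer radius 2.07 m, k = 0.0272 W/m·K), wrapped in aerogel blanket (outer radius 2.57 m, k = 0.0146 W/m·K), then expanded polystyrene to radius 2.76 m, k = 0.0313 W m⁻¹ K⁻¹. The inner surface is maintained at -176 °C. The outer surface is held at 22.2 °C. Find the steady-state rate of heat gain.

Series thermal resistances, inner to outer:
  R_nickel alloy = (1/1.44 − 1/1.46)/(4πk) = 0.009513/(4π·13.4) = 5.649×10^-5 K/W
  R_expanded polystyrene = (1/1.46 − 1/2.07)/(4πk) = 0.2018/(4π·0.0272) = 0.5905 K/W
  R_aerogel blanket = (1/2.07 − 1/2.57)/(4πk) = 0.09399/(4π·0.0146) = 0.5123 K/W
  R_expanded polystyrene = (1/2.57 − 1/2.76)/(4πk) = 0.02679/(4π·0.0313) = 0.06810 K/W
ΣR = 5.649×10^-5 + 0.5905 + 0.5123 + 0.06810 = 1.171 K/W
Q = ΔT/ΣR = (-176 °C − 22.2 °C)/1.171 = -169 W
(Negative Q ⇒ heat flows inward; heat gain = 169 W.)

Q = 169 W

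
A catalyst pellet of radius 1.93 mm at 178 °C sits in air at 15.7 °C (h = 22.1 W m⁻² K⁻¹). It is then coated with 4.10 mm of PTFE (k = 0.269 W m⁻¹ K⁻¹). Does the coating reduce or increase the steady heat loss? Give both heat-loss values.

Critical radius for a sphere: r_cr = 2k/h = 0.0243 m = 2.43 cm.
Outer radius after coating: r₂ = 0.00193 + 0.00410 = 0.00603 m.
Since r₁ < r_cr and r₂ ≤ r_cr, the coating moves toward the maximum at r_cr — heat loss rises.
Bare: R = 1/(4πr₁²h) = 966.7 K/W; Q = 162.3/966.7 = 0.168 W.
Coated: R = R_cond + R_conv = 203.2 K/W; Q = 162.3/203.2 = 0.799 W.

increases: 0.168 → 0.799 W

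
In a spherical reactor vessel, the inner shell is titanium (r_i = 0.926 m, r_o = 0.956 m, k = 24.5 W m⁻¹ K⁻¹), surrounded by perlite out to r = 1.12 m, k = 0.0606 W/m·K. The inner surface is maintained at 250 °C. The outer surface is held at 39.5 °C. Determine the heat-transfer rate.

Q = 1050 W

Treat each layer as a resistance in series:
  R_titanium = (1/0.926 − 1/0.956)/(4πk) = 0.03389/(4π·24.5) = 1.101×10^-4 K/W
  R_perlite = (1/0.956 − 1/1.12)/(4πk) = 0.1532/(4π·0.0606) = 0.2011 K/W
ΣR = 1.101×10^-4 + 0.2011 = 0.2012 K/W
Q = ΔT/ΣR = (250 °C − 39.5 °C)/0.2012 = 1050 W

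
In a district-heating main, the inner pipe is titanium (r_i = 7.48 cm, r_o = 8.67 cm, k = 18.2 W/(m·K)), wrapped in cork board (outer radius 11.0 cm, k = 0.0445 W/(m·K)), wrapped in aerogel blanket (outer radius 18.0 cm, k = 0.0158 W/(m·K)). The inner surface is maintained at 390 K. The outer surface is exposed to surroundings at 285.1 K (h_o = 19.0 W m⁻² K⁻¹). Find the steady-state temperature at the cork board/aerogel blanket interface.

T = 375 K

Series thermal resistances, inner to outer:
  R'_titanium = ln(0.0867/0.0748)/(2πk) = 0.1476/(2π·18.2) = 0.001291 m·K/W
  R'_cork board = ln(0.110/0.0867)/(2πk) = 0.2380/(2π·0.0445) = 0.8513 m·K/W
  R'_aerogel blanket = ln(0.180/0.110)/(2πk) = 0.4925/(2π·0.0158) = 4.961 m·K/W
  R'_conv,out = 1/(2πr h) = 1/(2π·0.180·19.0) = 0.04654 m·K/W
ΣR = 0.001291 + 0.8513 + 4.961 + 0.04654 = 5.860 m·K/W
Q' = ΔT/ΣR = (390 K − 285.1 K)/5.860 = 17.90 W/m
From the inner boundary to the cork board/aerogel blanket interface, ΣR_partial = 0.8526 m·K/W.
T_interface = T_in − Q'·ΣR_partial = 390 K − (17.90)(0.8526) = 375 K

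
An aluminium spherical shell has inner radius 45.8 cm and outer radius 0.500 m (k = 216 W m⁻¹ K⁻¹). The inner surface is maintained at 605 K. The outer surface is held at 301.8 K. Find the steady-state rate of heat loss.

Q = 4πk·ΔT/(1/r₁ − 1/r₂) = 4π × 216 × 303.2 / (1/0.458 − 1/0.500) = 4.49×10^6 W

Q = 4490 kW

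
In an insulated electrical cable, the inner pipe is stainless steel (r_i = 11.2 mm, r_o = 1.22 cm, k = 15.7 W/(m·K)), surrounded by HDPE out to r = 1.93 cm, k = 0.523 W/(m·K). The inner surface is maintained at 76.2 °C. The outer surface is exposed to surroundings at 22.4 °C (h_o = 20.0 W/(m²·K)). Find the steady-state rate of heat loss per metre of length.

Treat each layer as a resistance in series:
  R'_stainless steel = ln(0.0122/0.0112)/(2πk) = 0.08552/(2π·15.7) = 8.670×10^-4 m·K/W
  R'_HDPE = ln(0.0193/0.0122)/(2πk) = 0.4587/(2π·0.523) = 0.1396 m·K/W
  R'_conv,out = 1/(2πr h) = 1/(2π·0.0193·20.0) = 0.4123 m·K/W
ΣR = 8.670×10^-4 + 0.1396 + 0.4123 = 0.5528 m·K/W
Q' = ΔT/ΣR = (76.2 °C − 22.4 °C)/0.5528 = 97.3 W/m

Q' = 97.3 W/m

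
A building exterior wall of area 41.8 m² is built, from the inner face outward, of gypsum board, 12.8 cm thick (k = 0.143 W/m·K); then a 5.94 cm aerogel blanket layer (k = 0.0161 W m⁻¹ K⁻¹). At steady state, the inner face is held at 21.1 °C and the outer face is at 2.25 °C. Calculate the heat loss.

Treat each layer as a resistance in series:
  R_gypsum board = L/(kA) = 0.128/(0.143·41.8) = 0.02141 K/W
  R_aerogel blanket = L/(kA) = 0.0594/(0.0161·41.8) = 0.08826 K/W
ΣR = 0.02141 + 0.08826 = 0.1097 K/W
Q = ΔT/ΣR = (21.1 °C − 2.25 °C)/0.1097 = 172 W

Q = 172 W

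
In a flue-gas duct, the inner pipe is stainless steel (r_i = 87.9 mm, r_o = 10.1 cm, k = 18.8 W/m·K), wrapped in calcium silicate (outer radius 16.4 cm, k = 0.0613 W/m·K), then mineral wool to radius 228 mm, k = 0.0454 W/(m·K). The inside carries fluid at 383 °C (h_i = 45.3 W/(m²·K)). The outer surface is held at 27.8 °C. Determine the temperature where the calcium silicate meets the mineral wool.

T = 195 °C

Resistance network (inner→outer):
  R'_conv,in = 1/(2πr h) = 1/(2π·0.0879·45.3) = 0.03997 m·K/W
  R'_stainless steel = ln(0.101/0.0879)/(2πk) = 0.1389/(2π·18.8) = 0.001176 m·K/W
  R'_calcium silicate = ln(0.164/0.101)/(2πk) = 0.4847/(2π·0.0613) = 1.259 m·K/W
  R'_mineral wool = ln(0.228/0.164)/(2πk) = 0.3295/(2π·0.0454) = 1.155 m·K/W
ΣR = 0.03997 + 0.001176 + 1.259 + 1.155 = 2.455 m·K/W
Q' = ΔT/ΣR = (383 °C − 27.8 °C)/2.455 = 144.7 W/m
From the inner boundary to the calcium silicate/mineral wool interface, ΣR_partial = 1.300 m·K/W.
T_interface = T_in − Q'·ΣR_partial = 383 °C − (144.7)(1.300) = 195 °C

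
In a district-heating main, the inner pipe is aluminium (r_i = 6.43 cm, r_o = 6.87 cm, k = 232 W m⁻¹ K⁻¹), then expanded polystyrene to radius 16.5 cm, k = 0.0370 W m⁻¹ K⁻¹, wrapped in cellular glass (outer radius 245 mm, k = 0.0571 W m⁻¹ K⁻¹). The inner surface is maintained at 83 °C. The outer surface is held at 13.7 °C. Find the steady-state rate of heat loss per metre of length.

Q' = 14.2 W/m

Treat each layer as a resistance in series:
  R'_aluminium = ln(0.0687/0.0643)/(2πk) = 0.06619/(2π·232) = 4.541×10^-5 m·K/W
  R'_expanded polystyrene = ln(0.165/0.0687)/(2πk) = 0.8762/(2π·0.0370) = 3.769 m·K/W
  R'_cellular glass = ln(0.245/0.165)/(2πk) = 0.3953/(2π·0.0571) = 1.102 m·K/W
ΣR = 4.541×10^-5 + 3.769 + 1.102 = 4.871 m·K/W
Q' = ΔT/ΣR = (83 °C − 13.7 °C)/4.871 = 14.2 W/m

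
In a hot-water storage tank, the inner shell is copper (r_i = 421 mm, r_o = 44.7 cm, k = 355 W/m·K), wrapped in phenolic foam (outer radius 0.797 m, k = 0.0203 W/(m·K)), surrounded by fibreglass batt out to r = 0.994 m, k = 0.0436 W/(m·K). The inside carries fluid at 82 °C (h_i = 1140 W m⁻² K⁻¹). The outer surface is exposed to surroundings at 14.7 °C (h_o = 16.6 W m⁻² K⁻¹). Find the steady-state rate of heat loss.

Q = 15.6 W

Series thermal resistances, inner to outer:
  R_conv,in = 1/(4πr²h) = 1/(4π·0.421²·1140) = 3.938×10^-4 K/W
  R_copper = (1/0.421 − 1/0.447)/(4πk) = 0.1382/(4π·355) = 3.097×10^-5 K/W
  R_phenolic foam = (1/0.447 − 1/0.797)/(4πk) = 0.9824/(4π·0.0203) = 3.851 K/W
  R_fibreglass batt = (1/0.797 − 1/0.994)/(4πk) = 0.2487/(4π·0.0436) = 0.4539 K/W
  R_conv,out = 1/(4πr²h) = 1/(4π·0.994²·16.6) = 0.004852 K/W
ΣR = 3.938×10^-4 + 3.097×10^-5 + 3.851 + 0.4539 + 0.004852 = 4.310 K/W
Q = ΔT/ΣR = (82 °C − 14.7 °C)/4.310 = 15.6 W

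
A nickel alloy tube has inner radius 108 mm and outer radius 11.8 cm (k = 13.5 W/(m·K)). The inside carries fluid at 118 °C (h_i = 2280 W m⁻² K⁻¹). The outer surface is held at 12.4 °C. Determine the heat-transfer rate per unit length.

Q' = 62.5 kW/m

Treat each layer as a resistance in series:
  R'_conv,in = 1/(2πr h) = 1/(2π·0.108·2280) = 6.463×10^-4 m·K/W
  R'_nickel alloy = ln(0.118/0.108)/(2πk) = 0.08855/(2π·13.5) = 0.001044 m·K/W
ΣR = 6.463×10^-4 + 0.001044 = 0.001690 m·K/W
Q' = ΔT/ΣR = (118 °C − 12.4 °C)/0.001690 = 62500 W/m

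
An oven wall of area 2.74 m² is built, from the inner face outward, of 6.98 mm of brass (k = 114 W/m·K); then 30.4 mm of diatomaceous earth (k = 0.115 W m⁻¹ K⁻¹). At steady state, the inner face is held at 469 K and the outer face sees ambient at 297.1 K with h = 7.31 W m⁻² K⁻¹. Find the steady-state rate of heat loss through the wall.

Q = 1170 W

Treat each layer as a resistance in series:
  R_brass = L/(kA) = 0.00698/(114·2.74) = 2.235×10^-5 K/W
  R_diatomaceous earth = L/(kA) = 0.0304/(0.115·2.74) = 0.09648 K/W
  R_conv,out = 1/(hA) = 1/(7.31·2.74) = 0.04993 K/W
ΣR = 2.235×10^-5 + 0.09648 + 0.04993 = 0.1464 K/W
Q = ΔT/ΣR = (469 K − 297.1 K)/0.1464 = 1170 W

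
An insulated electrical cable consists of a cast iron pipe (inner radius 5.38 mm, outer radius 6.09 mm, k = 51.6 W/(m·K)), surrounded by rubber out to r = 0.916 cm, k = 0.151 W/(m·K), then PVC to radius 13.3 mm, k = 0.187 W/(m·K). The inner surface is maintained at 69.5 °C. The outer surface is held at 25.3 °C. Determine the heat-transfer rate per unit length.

Series thermal resistances, inner to outer:
  R'_cast iron = ln(0.00609/0.00538)/(2πk) = 0.1240/(2π·51.6) = 3.823×10^-4 m·K/W
  R'_rubber = ln(0.00916/0.00609)/(2πk) = 0.4082/(2π·0.151) = 0.4302 m·K/W
  R'_PVC = ln(0.0133/0.00916)/(2πk) = 0.3729/(2π·0.187) = 0.3174 m·K/W
ΣR = 3.823×10^-4 + 0.4302 + 0.3174 = 0.7480 m·K/W
Q' = ΔT/ΣR = (69.5 °C − 25.3 °C)/0.7480 = 59.1 W/m

Q' = 59.1 W/m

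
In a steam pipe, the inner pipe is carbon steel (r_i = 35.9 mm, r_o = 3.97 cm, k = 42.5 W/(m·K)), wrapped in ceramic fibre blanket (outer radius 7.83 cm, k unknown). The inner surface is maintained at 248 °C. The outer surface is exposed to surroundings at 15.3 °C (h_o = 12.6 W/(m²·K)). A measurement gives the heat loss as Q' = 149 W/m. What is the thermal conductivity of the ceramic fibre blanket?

k = 0.0772 W/m·K

ΣR = ΔT/Q' = |248 − 15.3|/149 = 1.562 m·K/W
Known resistances:
  R'_carbon steel = ln(0.0397/0.0359)/(2πk) = 0.1006/(2π·42.5) = 3.768×10^-4 m·K/W
  R'_conv,out = 1/(2πr h) = 1/(2π·0.0783·12.6) = 0.1613 m·K/W
R_ceramic fibre blanket = ΣR − ΣR_known = 1.562 − 0.1617 = 1.400 m·K/W
ln(r₂/r₁)/(2πk) = 1.400 ⇒ k = 0.6792/(2π·1.400) = 0.0772 W/m·K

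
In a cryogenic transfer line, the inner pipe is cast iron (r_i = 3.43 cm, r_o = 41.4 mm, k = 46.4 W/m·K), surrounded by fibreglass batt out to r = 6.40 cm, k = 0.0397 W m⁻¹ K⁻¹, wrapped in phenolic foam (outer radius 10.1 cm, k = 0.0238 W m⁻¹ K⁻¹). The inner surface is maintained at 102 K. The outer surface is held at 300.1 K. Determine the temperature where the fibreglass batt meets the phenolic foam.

T = 174.1 K

Series thermal resistances, inner to outer:
  R'_cast iron = ln(0.0414/0.0343)/(2πk) = 0.1881/(2π·46.4) = 6.453×10^-4 m·K/W
  R'_fibreglass batt = ln(0.0640/0.0414)/(2πk) = 0.4356/(2π·0.0397) = 1.746 m·K/W
  R'_phenolic foam = ln(0.101/0.0640)/(2πk) = 0.4562/(2π·0.0238) = 3.051 m·K/W
ΣR = 6.453×10^-4 + 1.746 + 3.051 = 4.798 m·K/W
Q' = ΔT/ΣR = (102 K − 300.1 K)/4.798 = -41.29 W/m
From the inner boundary to the fibreglass batt/phenolic foam interface, ΣR_partial = 1.747 m·K/W.
T_interface = T_in − Q'·ΣR_partial = 102 K − (-41.29)(1.747) = 174.1 K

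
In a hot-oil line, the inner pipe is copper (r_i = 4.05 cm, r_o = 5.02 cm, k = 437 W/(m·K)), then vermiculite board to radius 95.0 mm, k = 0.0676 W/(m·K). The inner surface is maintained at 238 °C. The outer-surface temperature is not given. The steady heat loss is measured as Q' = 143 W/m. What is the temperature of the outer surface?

Sum the resistances:
  R'_copper = ln(0.0502/0.0405)/(2πk) = 0.2147/(2π·437) = 7.820×10^-5 m·K/W
  R'_vermiculite board = ln(0.0950/0.0502)/(2πk) = 0.6379/(2π·0.0676) = 1.502 m·K/W
ΣR = 1.502 m·K/W
ΔT = Q'·ΣR = 143 × 1.502 = 214.8 K
Heat flows outward, so T_out = T_in − ΔT = 238 − 214.8 = 23.2 °C

T_out = 23.2 °C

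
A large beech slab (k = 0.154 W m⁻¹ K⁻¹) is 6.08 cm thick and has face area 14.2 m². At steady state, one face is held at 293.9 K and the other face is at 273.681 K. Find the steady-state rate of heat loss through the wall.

Q = 727 W

Q = kA·ΔT/L = 0.154 × 14.2 × |293.9 K − 273.681 K| / 0.0608 = 727 W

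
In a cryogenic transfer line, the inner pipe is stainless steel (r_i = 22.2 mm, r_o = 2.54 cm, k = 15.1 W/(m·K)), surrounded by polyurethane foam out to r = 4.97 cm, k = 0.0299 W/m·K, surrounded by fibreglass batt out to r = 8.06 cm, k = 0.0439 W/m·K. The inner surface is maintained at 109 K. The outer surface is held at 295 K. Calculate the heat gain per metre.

Series thermal resistances, inner to outer:
  R'_stainless steel = ln(0.0254/0.0222)/(2πk) = 0.1347/(2π·15.1) = 0.001419 m·K/W
  R'_polyurethane foam = ln(0.0497/0.0254)/(2πk) = 0.6713/(2π·0.0299) = 3.573 m·K/W
  R'_fibreglass batt = ln(0.0806/0.0497)/(2πk) = 0.4835/(2π·0.0439) = 1.753 m·K/W
ΣR = 0.001419 + 3.573 + 1.753 = 5.327 m·K/W
Q' = ΔT/ΣR = (109 K − 295 K)/5.327 = -34.9 W/m
(Negative Q' ⇒ heat flows inward; heat gain = 34.9 W/m.)

Q' = 34.9 W/m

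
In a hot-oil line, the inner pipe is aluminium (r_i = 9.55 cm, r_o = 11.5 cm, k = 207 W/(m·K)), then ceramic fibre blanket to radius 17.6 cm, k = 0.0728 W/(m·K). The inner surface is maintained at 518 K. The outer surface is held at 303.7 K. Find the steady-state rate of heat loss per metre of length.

Resistance network (inner→outer):
  R'_aluminium = ln(0.115/0.0955)/(2πk) = 0.1858/(2π·207) = 1.429×10^-4 m·K/W
  R'_ceramic fibre blanket = ln(0.176/0.115)/(2πk) = 0.4256/(2π·0.0728) = 0.9303 m·K/W
ΣR = 1.429×10^-4 + 0.9303 = 0.9304 m·K/W
Q' = ΔT/ΣR = (518 K − 303.7 K)/0.9304 = 230 W/m

Q' = 230 W/m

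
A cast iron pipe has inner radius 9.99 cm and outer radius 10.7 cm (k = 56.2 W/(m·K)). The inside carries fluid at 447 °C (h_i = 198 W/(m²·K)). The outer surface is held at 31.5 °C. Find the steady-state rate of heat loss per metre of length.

Q' = 50400 W/m

Series thermal resistances, inner to outer:
  R'_conv,in = 1/(2πr h) = 1/(2π·0.0999·198) = 0.008046 m·K/W
  R'_cast iron = ln(0.107/0.0999)/(2πk) = 0.06866/(2π·56.2) = 1.944×10^-4 m·K/W
ΣR = 0.008046 + 1.944×10^-4 = 0.008240 m·K/W
Q' = ΔT/ΣR = (447 °C − 31.5 °C)/0.008240 = 50400 W/m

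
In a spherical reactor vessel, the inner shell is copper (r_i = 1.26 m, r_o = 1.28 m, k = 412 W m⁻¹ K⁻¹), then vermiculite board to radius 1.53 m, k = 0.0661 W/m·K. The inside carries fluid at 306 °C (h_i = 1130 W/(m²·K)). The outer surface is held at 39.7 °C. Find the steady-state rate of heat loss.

Q = 1730 W

Series thermal resistances, inner to outer:
  R_conv,in = 1/(4πr²h) = 1/(4π·1.26²·1130) = 4.436×10^-5 K/W
  R_copper = (1/1.26 − 1/1.28)/(4πk) = 0.01240/(4π·412) = 2.395×10^-6 K/W
  R_vermiculite board = (1/1.28 − 1/1.53)/(4πk) = 0.1277/(4π·0.0661) = 0.1537 K/W
ΣR = 4.436×10^-5 + 2.395×10^-6 + 0.1537 = 0.1537 K/W
Q = ΔT/ΣR = (306 °C − 39.7 °C)/0.1537 = 1730 W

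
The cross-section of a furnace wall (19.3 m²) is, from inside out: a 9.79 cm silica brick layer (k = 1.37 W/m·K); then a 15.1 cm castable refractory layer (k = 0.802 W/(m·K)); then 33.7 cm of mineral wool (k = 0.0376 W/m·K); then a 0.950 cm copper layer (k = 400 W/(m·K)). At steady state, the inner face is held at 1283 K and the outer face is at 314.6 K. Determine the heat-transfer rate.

Resistance network (inner→outer):
  R_silica brick = L/(kA) = 0.0979/(1.37·19.3) = 0.003703 K/W
  R_castable refractory = L/(kA) = 0.151/(0.802·19.3) = 0.009755 K/W
  R_mineral wool = L/(kA) = 0.337/(0.0376·19.3) = 0.4644 K/W
  R_copper = L/(kA) = 0.00950/(400·19.3) = 1.231×10^-6 K/W
ΣR = 0.003703 + 0.009755 + 0.4644 + 1.231×10^-6 = 0.4779 K/W
Q = ΔT/ΣR = (1283 K − 314.6 K)/0.4779 = 2030 W

Q = 2.03 kW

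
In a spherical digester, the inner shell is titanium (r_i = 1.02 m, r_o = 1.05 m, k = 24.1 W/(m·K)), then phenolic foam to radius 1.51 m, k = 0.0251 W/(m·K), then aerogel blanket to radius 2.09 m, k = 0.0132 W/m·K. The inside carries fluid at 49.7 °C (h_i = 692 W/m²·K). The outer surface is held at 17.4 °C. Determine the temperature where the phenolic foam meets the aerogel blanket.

Resistance network (inner→outer):
  R_conv,in = 1/(4πr²h) = 1/(4π·1.02²·692) = 1.105×10^-4 K/W
  R_titanium = (1/1.02 − 1/1.05)/(4πk) = 0.02801/(4π·24.1) = 9.249×10^-5 K/W
  R_phenolic foam = (1/1.05 − 1/1.51)/(4πk) = 0.2901/(4π·0.0251) = 0.9198 K/W
  R_aerogel blanket = (1/1.51 − 1/2.09)/(4πk) = 0.1838/(4π·0.0132) = 1.108 K/W
ΣR = 1.105×10^-4 + 9.249×10^-5 + 0.9198 + 1.108 = 2.028 K/W
Q = ΔT/ΣR = (49.7 °C − 17.4 °C)/2.028 = 15.93 W
From the inner boundary to the phenolic foam/aerogel blanket interface, ΣR_partial = 0.9200 K/W.
T_interface = T_in − Q·ΣR_partial = 49.7 °C − (15.93)(0.9200) = 35.0 °C

T = 35.0 °C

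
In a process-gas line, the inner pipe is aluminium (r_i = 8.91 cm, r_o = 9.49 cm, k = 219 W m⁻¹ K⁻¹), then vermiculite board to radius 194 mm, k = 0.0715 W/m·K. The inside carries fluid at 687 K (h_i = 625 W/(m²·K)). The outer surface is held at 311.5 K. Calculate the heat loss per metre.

Series thermal resistances, inner to outer:
  R'_conv,in = 1/(2πr h) = 1/(2π·0.0891·625) = 0.002858 m·K/W
  R'_aluminium = ln(0.0949/0.0891)/(2πk) = 0.06306/(2π·219) = 4.583×10^-5 m·K/W
  R'_vermiculite board = ln(0.194/0.0949)/(2πk) = 0.7150/(2π·0.0715) = 1.592 m·K/W
ΣR = 0.002858 + 4.583×10^-5 + 1.592 = 1.595 m·K/W
Q' = ΔT/ΣR = (687 K − 311.5 K)/1.595 = 235 W/m

Q' = 235 W/m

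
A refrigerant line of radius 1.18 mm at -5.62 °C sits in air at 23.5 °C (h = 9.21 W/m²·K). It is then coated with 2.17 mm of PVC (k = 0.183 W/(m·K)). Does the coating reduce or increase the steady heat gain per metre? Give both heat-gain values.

increases: 1.99 → 4.80 W/m

Critical radius for a cylinder: r_cr = k/h = 0.0199 m = 1.99 cm.
Outer radius after coating: r₂ = 0.00118 + 0.00217 = 0.00335 m.
Since r₁ < r_cr and r₂ ≤ r_cr, the coating moves toward the maximum at r_cr — heat gain rises.
Bare: R = 1/(2πr₁h) = 14.64 m·K/W; Q = 29.12/14.64 = 1.99 W/m.
Coated: R = R_cond + R_conv = 6.066 m·K/W; Q = 29.12/6.066 = 4.80 W/m.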